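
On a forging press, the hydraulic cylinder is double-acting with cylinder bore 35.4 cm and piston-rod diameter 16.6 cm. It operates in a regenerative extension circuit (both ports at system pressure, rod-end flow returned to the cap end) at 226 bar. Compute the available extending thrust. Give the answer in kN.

F ≈ 489 kN

With equal pressure on both faces, forces on the annular region cancel; the net push is pressure × rod cross-section.
Rod cross-section A_rod = π/4 × (16.6 cm)² = 216.4 cm^2
F = P × A_rod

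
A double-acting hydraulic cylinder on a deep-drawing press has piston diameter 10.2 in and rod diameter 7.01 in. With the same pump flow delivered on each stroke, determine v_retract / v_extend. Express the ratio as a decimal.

v_ret/v_ext ≈ 1.90

Cap-side area A_cap = π/4 × (10.2 in)² = 81.71 in^2
Rod-side annular area A_ann = π/4 × (10.2² − 7.01²) = 43.12 in^2
For equal Q, v ∝ 1/A, so v_ret/v_ext = A_cap/A_ann.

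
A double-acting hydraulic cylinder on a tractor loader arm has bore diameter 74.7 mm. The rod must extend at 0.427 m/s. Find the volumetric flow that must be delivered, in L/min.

Cap-side area A_cap = π/4 × (74.7 mm)² = 4383 mm^2
Q = A × v

Q ≈ 112 L/min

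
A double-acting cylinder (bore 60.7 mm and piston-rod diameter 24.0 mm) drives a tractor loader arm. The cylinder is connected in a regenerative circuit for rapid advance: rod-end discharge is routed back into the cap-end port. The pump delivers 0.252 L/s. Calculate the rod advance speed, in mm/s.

In regeneration the rod-end outflow joins the pump flow into the cap end, so the net volume the pump must supply per unit advance equals the rod cross-section area.
Rod cross-section A_rod = π/4 × (24.0 mm)² = 452.4 mm^2
v = Q_pump / A_rod

v ≈ 557 mm/s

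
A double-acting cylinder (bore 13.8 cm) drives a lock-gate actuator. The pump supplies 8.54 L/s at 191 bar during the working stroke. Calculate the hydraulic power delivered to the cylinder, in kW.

Hydraulic power = P × Q

W ≈ 163 kW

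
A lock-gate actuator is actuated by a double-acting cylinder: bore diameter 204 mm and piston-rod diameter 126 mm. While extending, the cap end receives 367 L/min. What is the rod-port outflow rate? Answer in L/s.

Cap-side area A_cap = π/4 × (204 mm)² = 32690 mm^2
Rod-side annular area A_ann = π/4 × (204² − 126²) = 20220 mm^2
Piston speed v = Q_in/A_cap; rod-end outflow Q_out = v × A_ann = Q_in × A_ann/A_cap.

Q_out ≈ 3.78 L/s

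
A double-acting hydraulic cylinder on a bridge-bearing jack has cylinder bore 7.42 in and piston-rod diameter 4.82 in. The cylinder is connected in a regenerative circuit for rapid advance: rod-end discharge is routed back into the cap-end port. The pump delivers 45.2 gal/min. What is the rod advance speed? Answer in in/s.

In regeneration the rod-end outflow joins the pump flow into the cap end, so the net volume the pump must supply per unit advance equals the rod cross-section area.
Rod cross-section A_rod = π/4 × (4.82 in)² = 18.25 in^2
v = Q_pump / A_rod

v ≈ 9.54 in/s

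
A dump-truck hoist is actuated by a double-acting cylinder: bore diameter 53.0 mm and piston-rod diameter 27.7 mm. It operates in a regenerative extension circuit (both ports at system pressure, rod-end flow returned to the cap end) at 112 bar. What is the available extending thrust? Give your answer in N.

F ≈ 6750 N

With equal pressure on both faces, forces on the annular region cancel; the net push is pressure × rod cross-section.
Rod cross-section A_rod = π/4 × (27.7 mm)² = 602.6 mm^2
F = P × A_rod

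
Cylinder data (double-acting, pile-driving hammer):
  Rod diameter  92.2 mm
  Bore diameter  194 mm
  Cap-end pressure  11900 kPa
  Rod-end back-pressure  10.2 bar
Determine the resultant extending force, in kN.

Cap-side area A_cap = π/4 × (194 mm)² = 29560 mm^2
Rod-side annular area A_ann = π/4 × (194² − 92.2²) = 22880 mm^2
Net thrust = P_cap·A_cap − P_rod·A_ann = 351.8 kN − 23.34 kN

F ≈ 328 kN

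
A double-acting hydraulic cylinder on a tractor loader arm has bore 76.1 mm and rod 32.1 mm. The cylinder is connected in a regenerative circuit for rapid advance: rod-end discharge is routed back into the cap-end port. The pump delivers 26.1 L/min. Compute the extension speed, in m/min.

v ≈ 32.3 m/min

In regeneration the rod-end outflow joins the pump flow into the cap end, so the net volume the pump must supply per unit advance equals the rod cross-section area.
Rod cross-section A_rod = π/4 × (32.1 mm)² = 809.3 mm^2
v = Q_pump / A_rod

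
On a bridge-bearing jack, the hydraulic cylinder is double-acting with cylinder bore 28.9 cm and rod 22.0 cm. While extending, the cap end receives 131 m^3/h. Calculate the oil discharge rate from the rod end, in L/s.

Cap-side area A_cap = π/4 × (28.9 cm)² = 656.0 cm^2
Rod-side annular area A_ann = π/4 × (28.9² − 22.0²) = 275.8 cm^2
Piston speed v = Q_in/A_cap; rod-end outflow Q_out = v × A_ann = Q_in × A_ann/A_cap.

Q_out ≈ 15.3 L/s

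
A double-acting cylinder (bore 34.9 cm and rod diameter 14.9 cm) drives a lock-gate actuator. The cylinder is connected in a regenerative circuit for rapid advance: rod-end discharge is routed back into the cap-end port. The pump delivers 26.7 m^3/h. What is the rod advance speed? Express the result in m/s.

v ≈ 0.425 m/s

In regeneration the rod-end outflow joins the pump flow into the cap end, so the net volume the pump must supply per unit advance equals the rod cross-section area.
Rod cross-section A_rod = π/4 × (14.9 cm)² = 174.4 cm^2
v = Q_pump / A_rod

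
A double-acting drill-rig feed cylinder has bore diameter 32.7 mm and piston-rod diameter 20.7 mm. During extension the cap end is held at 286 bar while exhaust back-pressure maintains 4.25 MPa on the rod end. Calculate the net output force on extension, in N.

Cap-side area A_cap = π/4 × (32.7 mm)² = 839.8 mm^2
Rod-side annular area A_ann = π/4 × (32.7² − 20.7²) = 503.3 mm^2
Net thrust = P_cap·A_cap − P_rod·A_ann = 24020 N − 2139 N

F ≈ 21900 N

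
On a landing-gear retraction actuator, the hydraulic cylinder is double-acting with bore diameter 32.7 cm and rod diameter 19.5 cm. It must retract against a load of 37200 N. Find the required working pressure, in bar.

Rod-side annular area A_ann = π/4 × (32.7² − 19.5²) = 541.2 cm^2
Retraction: pressure acts on the annular area.
P = F / A = 37200 N / A

P ≈ 6.87 bar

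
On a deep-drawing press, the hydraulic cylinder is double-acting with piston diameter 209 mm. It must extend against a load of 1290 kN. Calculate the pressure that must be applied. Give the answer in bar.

P ≈ 376 bar

Cap-side area A_cap = π/4 × (209 mm)² = 34310 mm^2
P = F / A = 1290 kN / A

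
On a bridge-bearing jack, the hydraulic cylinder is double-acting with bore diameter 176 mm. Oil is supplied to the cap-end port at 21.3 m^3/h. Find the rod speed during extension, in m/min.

v ≈ 14.6 m/min

Cap-side area A_cap = π/4 × (176 mm)² = 24330 mm^2
v = Q / A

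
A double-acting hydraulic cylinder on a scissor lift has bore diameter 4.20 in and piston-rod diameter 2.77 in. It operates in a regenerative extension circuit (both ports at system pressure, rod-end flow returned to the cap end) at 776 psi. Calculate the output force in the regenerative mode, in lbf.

F ≈ 4680 lbf

With equal pressure on both faces, forces on the annular region cancel; the net push is pressure × rod cross-section.
Rod cross-section A_rod = π/4 × (2.77 in)² = 6.026 in^2
F = P × A_rod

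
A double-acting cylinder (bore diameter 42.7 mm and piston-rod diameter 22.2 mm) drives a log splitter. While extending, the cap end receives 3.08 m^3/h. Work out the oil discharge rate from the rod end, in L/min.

Q_out ≈ 37.5 L/min

Cap-side area A_cap = π/4 × (42.7 mm)² = 1432 mm^2
Rod-side annular area A_ann = π/4 × (42.7² − 22.2²) = 1045 mm^2
Piston speed v = Q_in/A_cap; rod-end outflow Q_out = v × A_ann = Q_in × A_ann/A_cap.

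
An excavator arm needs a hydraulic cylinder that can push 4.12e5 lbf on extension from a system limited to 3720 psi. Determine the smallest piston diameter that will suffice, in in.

D ≈ 11.9 in

Extension force acts on the full piston face: F = P × (π/4)D².
D = √(4F / (πP)) = √(4 × 4.12e5 lbf / (π × 3720 psi))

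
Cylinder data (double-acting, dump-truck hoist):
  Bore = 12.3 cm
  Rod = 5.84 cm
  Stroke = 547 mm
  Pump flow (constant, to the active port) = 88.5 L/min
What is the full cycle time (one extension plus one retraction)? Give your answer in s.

Cap-side area A_cap = π/4 × (12.3 cm)² = 118.8 cm^2
Rod-side annular area A_ann = π/4 × (12.3² − 5.84²) = 92.04 cm^2
t_ext = A_cap·L/Q = 4.407 s
t_ret = A_ann·L/Q = 3.413 s
t_cycle = t_ext + t_ret

t ≈ 7.82 s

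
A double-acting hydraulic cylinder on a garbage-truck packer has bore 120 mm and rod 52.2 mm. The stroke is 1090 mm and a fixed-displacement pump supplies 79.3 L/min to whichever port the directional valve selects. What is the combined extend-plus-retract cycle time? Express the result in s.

Cap-side area A_cap = π/4 × (120 mm)² = 11310 mm^2
Rod-side annular area A_ann = π/4 × (120² − 52.2²) = 9170 mm^2
t_ext = A_cap·L/Q = 9.327 s
t_ret = A_ann·L/Q = 7.562 s
t_cycle = t_ext + t_ret

t ≈ 16.9 s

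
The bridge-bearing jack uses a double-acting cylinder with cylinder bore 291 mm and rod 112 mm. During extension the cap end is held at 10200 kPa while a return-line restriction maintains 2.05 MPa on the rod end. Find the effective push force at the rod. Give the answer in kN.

Cap-side area A_cap = π/4 × (291 mm)² = 66510 mm^2
Rod-side annular area A_ann = π/4 × (291² − 112²) = 56660 mm^2
Net thrust = P_cap·A_cap − P_rod·A_ann = 678.4 kN − 116.1 kN

F ≈ 562 kN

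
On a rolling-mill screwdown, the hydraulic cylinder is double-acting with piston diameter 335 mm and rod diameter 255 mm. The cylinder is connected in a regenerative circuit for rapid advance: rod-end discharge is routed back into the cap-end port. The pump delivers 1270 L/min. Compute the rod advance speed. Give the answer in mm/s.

In regeneration the rod-end outflow joins the pump flow into the cap end, so the net volume the pump must supply per unit advance equals the rod cross-section area.
Rod cross-section A_rod = π/4 × (255 mm)² = 51070 mm^2
v = Q_pump / A_rod

v ≈ 414 mm/s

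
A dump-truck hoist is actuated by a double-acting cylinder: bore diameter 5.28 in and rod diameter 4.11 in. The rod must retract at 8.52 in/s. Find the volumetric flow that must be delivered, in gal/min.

Rod-side annular area A_ann = π/4 × (5.28² − 4.11²) = 8.629 in^2
Q = A × v

Q ≈ 19.1 gal/min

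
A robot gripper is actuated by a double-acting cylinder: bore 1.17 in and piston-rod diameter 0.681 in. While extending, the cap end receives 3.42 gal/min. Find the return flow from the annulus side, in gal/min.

Cap-side area A_cap = π/4 × (1.17 in)² = 1.075 in^2
Rod-side annular area A_ann = π/4 × (1.17² − 0.681²) = 0.7109 in^2
Piston speed v = Q_in/A_cap; rod-end outflow Q_out = v × A_ann = Q_in × A_ann/A_cap.

Q_out ≈ 2.26 gal/min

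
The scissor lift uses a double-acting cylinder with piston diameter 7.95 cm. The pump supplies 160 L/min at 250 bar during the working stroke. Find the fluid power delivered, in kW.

W ≈ 66.7 kW

Hydraulic power = P × Q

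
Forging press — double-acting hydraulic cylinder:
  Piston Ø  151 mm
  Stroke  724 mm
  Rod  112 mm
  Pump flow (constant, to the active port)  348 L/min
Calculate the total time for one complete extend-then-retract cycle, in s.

Cap-side area A_cap = π/4 × (151 mm)² = 17910 mm^2
Rod-side annular area A_ann = π/4 × (151² − 112²) = 8056 mm^2
t_ext = A_cap·L/Q = 2.235 s
t_ret = A_ann·L/Q = 1.006 s
t_cycle = t_ext + t_ret

t ≈ 3.24 s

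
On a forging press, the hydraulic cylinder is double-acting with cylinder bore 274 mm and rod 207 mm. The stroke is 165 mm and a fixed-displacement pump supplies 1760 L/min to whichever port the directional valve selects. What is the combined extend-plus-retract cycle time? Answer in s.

Cap-side area A_cap = π/4 × (274 mm)² = 58960 mm^2
Rod-side annular area A_ann = π/4 × (274² − 207²) = 25310 mm^2
t_ext = A_cap·L/Q = 0.3317 s
t_ret = A_ann·L/Q = 0.1424 s
t_cycle = t_ext + t_ret

t ≈ 0.474 s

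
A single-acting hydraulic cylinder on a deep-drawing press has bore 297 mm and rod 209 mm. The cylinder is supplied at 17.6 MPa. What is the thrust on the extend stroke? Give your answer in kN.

F ≈ 1220 kN

Cap-side area A_cap = π/4 × (297 mm)² = 69280 mm^2
F = P × A_cap = 17.6 MPa × A_cap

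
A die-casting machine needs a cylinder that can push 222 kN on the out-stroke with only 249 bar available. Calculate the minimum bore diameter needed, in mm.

Extension force acts on the full piston face: F = P × (π/4)D².
D = √(4F / (πP)) = √(4 × 222 kN / (π × 249 bar))

D ≈ 107 mm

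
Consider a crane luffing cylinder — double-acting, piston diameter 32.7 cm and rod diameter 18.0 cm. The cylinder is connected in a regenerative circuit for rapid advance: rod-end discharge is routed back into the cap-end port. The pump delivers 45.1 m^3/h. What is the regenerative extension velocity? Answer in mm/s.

v ≈ 492 mm/s

In regeneration the rod-end outflow joins the pump flow into the cap end, so the net volume the pump must supply per unit advance equals the rod cross-section area.
Rod cross-section A_rod = π/4 × (18.0 cm)² = 254.5 cm^2
v = Q_pump / A_rod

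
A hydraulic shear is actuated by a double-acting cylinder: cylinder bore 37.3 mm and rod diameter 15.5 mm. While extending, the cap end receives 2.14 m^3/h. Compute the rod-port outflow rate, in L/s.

Q_out ≈ 0.492 L/s

Cap-side area A_cap = π/4 × (37.3 mm)² = 1093 mm^2
Rod-side annular area A_ann = π/4 × (37.3² − 15.5²) = 904.0 mm^2
Piston speed v = Q_in/A_cap; rod-end outflow Q_out = v × A_ann = Q_in × A_ann/A_cap.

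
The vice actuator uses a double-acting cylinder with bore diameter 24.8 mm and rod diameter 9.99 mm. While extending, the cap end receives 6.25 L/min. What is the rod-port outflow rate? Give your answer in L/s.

Q_out ≈ 0.0873 L/s

Cap-side area A_cap = π/4 × (24.8 mm)² = 483.1 mm^2
Rod-side annular area A_ann = π/4 × (24.8² − 9.99²) = 404.7 mm^2
Piston speed v = Q_in/A_cap; rod-end outflow Q_out = v × A_ann = Q_in × A_ann/A_cap.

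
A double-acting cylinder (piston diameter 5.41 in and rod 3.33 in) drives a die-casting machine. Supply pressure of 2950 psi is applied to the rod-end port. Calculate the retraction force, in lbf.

Rod-side annular area A_ann = π/4 × (5.41² − 3.33²) = 14.28 in^2
On retraction the pressure acts on the annular area (bore minus rod).
F = P × A_ann

F ≈ 42100 lbf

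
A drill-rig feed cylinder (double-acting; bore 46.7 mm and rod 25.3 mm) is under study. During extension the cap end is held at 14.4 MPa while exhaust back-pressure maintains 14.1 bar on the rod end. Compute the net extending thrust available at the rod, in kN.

Cap-side area A_cap = π/4 × (46.7 mm)² = 1713 mm^2
Rod-side annular area A_ann = π/4 × (46.7² − 25.3²) = 1210 mm^2
Net thrust = P_cap·A_cap − P_rod·A_ann = 24.67 kN − 1.706 kN

F ≈ 23.0 kN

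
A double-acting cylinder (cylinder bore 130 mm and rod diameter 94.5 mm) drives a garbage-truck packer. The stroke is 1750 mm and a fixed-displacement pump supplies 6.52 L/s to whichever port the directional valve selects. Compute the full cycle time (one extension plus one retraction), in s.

t ≈ 5.24 s

Cap-side area A_cap = π/4 × (130 mm)² = 13270 mm^2
Rod-side annular area A_ann = π/4 × (130² − 94.5²) = 6259 mm^2
t_ext = A_cap·L/Q = 3.563 s
t_ret = A_ann·L/Q = 1.680 s
t_cycle = t_ext + t_ret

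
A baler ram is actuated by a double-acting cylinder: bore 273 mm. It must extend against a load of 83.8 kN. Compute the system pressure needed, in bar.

Cap-side area A_cap = π/4 × (273 mm)² = 58530 mm^2
P = F / A = 83.8 kN / A

P ≈ 14.3 bar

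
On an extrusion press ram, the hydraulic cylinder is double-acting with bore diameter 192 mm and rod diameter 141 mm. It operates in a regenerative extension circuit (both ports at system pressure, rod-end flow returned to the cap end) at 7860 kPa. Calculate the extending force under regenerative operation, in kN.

With equal pressure on both faces, forces on the annular region cancel; the net push is pressure × rod cross-section.
Rod cross-section A_rod = π/4 × (141 mm)² = 15610 mm^2
F = P × A_rod

F ≈ 123 kN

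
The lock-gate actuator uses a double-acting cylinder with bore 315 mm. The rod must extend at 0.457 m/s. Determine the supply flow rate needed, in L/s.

Cap-side area A_cap = π/4 × (315 mm)² = 77930 mm^2
Q = A × v

Q ≈ 35.6 L/s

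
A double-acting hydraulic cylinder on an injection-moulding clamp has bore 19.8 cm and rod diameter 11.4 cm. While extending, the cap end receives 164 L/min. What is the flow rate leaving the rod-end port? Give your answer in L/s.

Q_out ≈ 1.83 L/s

Cap-side area A_cap = π/4 × (19.8 cm)² = 307.9 cm^2
Rod-side annular area A_ann = π/4 × (19.8² − 11.4²) = 205.8 cm^2
Piston speed v = Q_in/A_cap; rod-end outflow Q_out = v × A_ann = Q_in × A_ann/A_cap.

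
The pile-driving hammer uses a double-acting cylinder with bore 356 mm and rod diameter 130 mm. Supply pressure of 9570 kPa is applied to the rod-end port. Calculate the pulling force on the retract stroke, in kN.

F ≈ 826 kN

Rod-side annular area A_ann = π/4 × (356² − 130²) = 86260 mm^2
On retraction the pressure acts on the annular area (bore minus rod).
F = P × A_ann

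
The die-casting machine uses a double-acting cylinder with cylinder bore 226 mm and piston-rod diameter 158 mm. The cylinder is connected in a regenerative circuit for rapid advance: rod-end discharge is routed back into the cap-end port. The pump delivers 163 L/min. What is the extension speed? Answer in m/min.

In regeneration the rod-end outflow joins the pump flow into the cap end, so the net volume the pump must supply per unit advance equals the rod cross-section area.
Rod cross-section A_rod = π/4 × (158 mm)² = 19610 mm^2
v = Q_pump / A_rod

v ≈ 8.31 m/min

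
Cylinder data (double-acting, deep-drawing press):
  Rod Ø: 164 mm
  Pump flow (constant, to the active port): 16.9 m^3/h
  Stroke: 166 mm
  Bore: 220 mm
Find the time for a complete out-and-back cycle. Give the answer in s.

t ≈ 1.94 s

Cap-side area A_cap = π/4 × (220 mm)² = 38010 mm^2
Rod-side annular area A_ann = π/4 × (220² − 164²) = 16890 mm^2
t_ext = A_cap·L/Q = 1.344 s
t_ret = A_ann·L/Q = 0.5972 s
t_cycle = t_ext + t_ret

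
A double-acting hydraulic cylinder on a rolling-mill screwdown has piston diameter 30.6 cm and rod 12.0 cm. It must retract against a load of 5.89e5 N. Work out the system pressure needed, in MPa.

Rod-side annular area A_ann = π/4 × (30.6² − 12.0²) = 622.3 cm^2
Retraction: pressure acts on the annular area.
P = F / A = 5.89e5 N / A

P ≈ 9.46 MPa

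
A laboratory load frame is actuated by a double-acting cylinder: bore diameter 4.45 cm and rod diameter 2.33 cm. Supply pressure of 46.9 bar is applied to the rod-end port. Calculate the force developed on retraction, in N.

F ≈ 5290 N

Rod-side annular area A_ann = π/4 × (4.45² − 2.33²) = 11.29 cm^2
On retraction the pressure acts on the annular area (bore minus rod).
F = P × A_ann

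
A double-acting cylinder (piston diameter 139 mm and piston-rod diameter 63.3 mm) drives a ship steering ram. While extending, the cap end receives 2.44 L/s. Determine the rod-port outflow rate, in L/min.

Q_out ≈ 116 L/min

Cap-side area A_cap = π/4 × (139 mm)² = 15170 mm^2
Rod-side annular area A_ann = π/4 × (139² − 63.3²) = 12030 mm^2
Piston speed v = Q_in/A_cap; rod-end outflow Q_out = v × A_ann = Q_in × A_ann/A_cap.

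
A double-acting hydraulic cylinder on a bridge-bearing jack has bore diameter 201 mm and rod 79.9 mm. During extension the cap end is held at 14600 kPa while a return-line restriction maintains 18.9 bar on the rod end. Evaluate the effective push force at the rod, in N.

Cap-side area A_cap = π/4 × (201 mm)² = 31730 mm^2
Rod-side annular area A_ann = π/4 × (201² − 79.9²) = 26720 mm^2
Net thrust = P_cap·A_cap − P_rod·A_ann = 4.633e5 N − 50490 N

F ≈ 4.13e5 N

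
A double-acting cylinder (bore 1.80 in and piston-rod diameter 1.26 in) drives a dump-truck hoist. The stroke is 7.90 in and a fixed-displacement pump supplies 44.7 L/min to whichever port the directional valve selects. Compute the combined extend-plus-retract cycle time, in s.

Cap-side area A_cap = π/4 × (1.80 in)² = 2.545 in^2
Rod-side annular area A_ann = π/4 × (1.80² − 1.26²) = 1.298 in^2
t_ext = A_cap·L/Q = 0.4422 s
t_ret = A_ann·L/Q = 0.2255 s
t_cycle = t_ext + t_ret

t ≈ 0.668 s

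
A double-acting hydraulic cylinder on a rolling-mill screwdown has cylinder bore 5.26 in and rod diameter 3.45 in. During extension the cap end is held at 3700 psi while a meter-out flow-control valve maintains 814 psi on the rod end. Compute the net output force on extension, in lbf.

Cap-side area A_cap = π/4 × (5.26 in)² = 21.73 in^2
Rod-side annular area A_ann = π/4 × (5.26² − 3.45²) = 12.38 in^2
Net thrust = P_cap·A_cap − P_rod·A_ann = 80400 lbf − 10080 lbf

F ≈ 70300 lbf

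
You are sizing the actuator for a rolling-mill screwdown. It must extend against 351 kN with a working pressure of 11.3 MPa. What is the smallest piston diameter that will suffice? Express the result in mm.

D ≈ 199 mm

Extension force acts on the full piston face: F = P × (π/4)D².
D = √(4F / (πP)) = √(4 × 351 kN / (π × 11.3 MPa))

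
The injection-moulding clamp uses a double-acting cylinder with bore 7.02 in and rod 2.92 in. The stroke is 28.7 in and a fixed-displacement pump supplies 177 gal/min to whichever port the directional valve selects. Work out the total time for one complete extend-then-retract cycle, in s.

Cap-side area A_cap = π/4 × (7.02 in)² = 38.70 in^2
Rod-side annular area A_ann = π/4 × (7.02² − 2.92²) = 32.01 in^2
t_ext = A_cap·L/Q = 1.630 s
t_ret = A_ann·L/Q = 1.348 s
t_cycle = t_ext + t_ret

t ≈ 2.98 s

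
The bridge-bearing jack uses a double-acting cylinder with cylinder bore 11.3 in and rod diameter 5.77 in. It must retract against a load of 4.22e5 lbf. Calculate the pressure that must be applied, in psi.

Rod-side annular area A_ann = π/4 × (11.3² − 5.77²) = 74.14 in^2
Retraction: pressure acts on the annular area.
P = F / A = 4.22e5 lbf / A

P ≈ 5690 psi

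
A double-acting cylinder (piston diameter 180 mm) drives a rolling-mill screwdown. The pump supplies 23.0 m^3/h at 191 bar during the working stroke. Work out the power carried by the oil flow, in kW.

W ≈ 122 kW

Hydraulic power = P × Q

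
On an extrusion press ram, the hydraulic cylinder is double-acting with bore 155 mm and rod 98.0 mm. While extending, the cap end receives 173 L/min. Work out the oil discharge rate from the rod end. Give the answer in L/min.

Q_out ≈ 104 L/min

Cap-side area A_cap = π/4 × (155 mm)² = 18870 mm^2
Rod-side annular area A_ann = π/4 × (155² − 98.0²) = 11330 mm^2
Piston speed v = Q_in/A_cap; rod-end outflow Q_out = v × A_ann = Q_in × A_ann/A_cap.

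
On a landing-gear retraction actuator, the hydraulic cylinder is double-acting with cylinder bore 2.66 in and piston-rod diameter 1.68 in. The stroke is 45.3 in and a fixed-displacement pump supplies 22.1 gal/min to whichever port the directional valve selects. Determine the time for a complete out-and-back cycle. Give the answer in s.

Cap-side area A_cap = π/4 × (2.66 in)² = 5.557 in^2
Rod-side annular area A_ann = π/4 × (2.66² − 1.68²) = 3.340 in^2
t_ext = A_cap·L/Q = 2.959 s
t_ret = A_ann·L/Q = 1.778 s
t_cycle = t_ext + t_ret

t ≈ 4.74 s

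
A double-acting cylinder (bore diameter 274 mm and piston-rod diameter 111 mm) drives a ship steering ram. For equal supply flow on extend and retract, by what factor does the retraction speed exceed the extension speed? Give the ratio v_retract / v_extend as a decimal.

Cap-side area A_cap = π/4 × (274 mm)² = 58960 mm^2
Rod-side annular area A_ann = π/4 × (274² − 111²) = 49290 mm^2
For equal Q, v ∝ 1/A, so v_ret/v_ext = A_cap/A_ann.

v_ret/v_ext ≈ 1.20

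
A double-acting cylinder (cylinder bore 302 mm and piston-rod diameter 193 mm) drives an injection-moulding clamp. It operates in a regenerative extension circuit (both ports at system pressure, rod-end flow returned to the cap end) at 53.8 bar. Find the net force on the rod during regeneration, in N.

F ≈ 1.57e5 N

With equal pressure on both faces, forces on the annular region cancel; the net push is pressure × rod cross-section.
Rod cross-section A_rod = π/4 × (193 mm)² = 29260 mm^2
F = P × A_rod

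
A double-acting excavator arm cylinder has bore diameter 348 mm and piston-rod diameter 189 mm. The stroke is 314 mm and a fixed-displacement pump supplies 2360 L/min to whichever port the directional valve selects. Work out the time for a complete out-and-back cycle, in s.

t ≈ 1.29 s

Cap-side area A_cap = π/4 × (348 mm)² = 95110 mm^2
Rod-side annular area A_ann = π/4 × (348² − 189²) = 67060 mm^2
t_ext = A_cap·L/Q = 0.7593 s
t_ret = A_ann·L/Q = 0.5353 s
t_cycle = t_ext + t_ret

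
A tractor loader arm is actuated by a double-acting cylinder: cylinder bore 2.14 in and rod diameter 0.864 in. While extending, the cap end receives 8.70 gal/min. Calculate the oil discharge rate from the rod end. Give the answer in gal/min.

Q_out ≈ 7.28 gal/min

Cap-side area A_cap = π/4 × (2.14 in)² = 3.597 in^2
Rod-side annular area A_ann = π/4 × (2.14² − 0.864²) = 3.011 in^2
Piston speed v = Q_in/A_cap; rod-end outflow Q_out = v × A_ann = Q_in × A_ann/A_cap.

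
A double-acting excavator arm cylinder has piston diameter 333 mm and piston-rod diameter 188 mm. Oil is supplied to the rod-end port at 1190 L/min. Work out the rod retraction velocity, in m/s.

v ≈ 0.334 m/s

Rod-side annular area A_ann = π/4 × (333² − 188²) = 59330 mm^2
Flow into the rod-end port fills the annular volume.
v = Q / A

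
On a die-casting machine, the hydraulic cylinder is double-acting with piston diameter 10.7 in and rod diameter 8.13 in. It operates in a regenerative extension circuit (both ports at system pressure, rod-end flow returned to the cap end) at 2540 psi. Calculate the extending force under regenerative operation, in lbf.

With equal pressure on both faces, forces on the annular region cancel; the net push is pressure × rod cross-section.
Rod cross-section A_rod = π/4 × (8.13 in)² = 51.91 in^2
F = P × A_rod

F ≈ 1.32e5 lbf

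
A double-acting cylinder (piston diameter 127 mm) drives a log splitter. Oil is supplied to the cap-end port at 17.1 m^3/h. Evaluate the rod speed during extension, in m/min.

v ≈ 22.5 m/min

Cap-side area A_cap = π/4 × (127 mm)² = 12670 mm^2
v = Q / A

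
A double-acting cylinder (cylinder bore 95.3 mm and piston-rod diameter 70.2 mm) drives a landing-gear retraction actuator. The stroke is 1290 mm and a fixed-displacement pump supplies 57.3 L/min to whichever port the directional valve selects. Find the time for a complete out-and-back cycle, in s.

Cap-side area A_cap = π/4 × (95.3 mm)² = 7133 mm^2
Rod-side annular area A_ann = π/4 × (95.3² − 70.2²) = 3263 mm^2
t_ext = A_cap·L/Q = 9.635 s
t_ret = A_ann·L/Q = 4.407 s
t_cycle = t_ext + t_ret

t ≈ 14.0 s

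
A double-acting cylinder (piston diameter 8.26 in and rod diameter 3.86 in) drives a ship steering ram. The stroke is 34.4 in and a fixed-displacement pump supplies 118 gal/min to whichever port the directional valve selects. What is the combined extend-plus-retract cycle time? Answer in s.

t ≈ 7.23 s

Cap-side area A_cap = π/4 × (8.26 in)² = 53.59 in^2
Rod-side annular area A_ann = π/4 × (8.26² − 3.86²) = 41.88 in^2
t_ext = A_cap·L/Q = 4.058 s
t_ret = A_ann·L/Q = 3.171 s
t_cycle = t_ext + t_ret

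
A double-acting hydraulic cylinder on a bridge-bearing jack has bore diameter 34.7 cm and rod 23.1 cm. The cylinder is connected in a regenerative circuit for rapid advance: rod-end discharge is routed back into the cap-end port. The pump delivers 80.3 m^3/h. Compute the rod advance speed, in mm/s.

v ≈ 532 mm/s

In regeneration the rod-end outflow joins the pump flow into the cap end, so the net volume the pump must supply per unit advance equals the rod cross-section area.
Rod cross-section A_rod = π/4 × (23.1 cm)² = 419.1 cm^2
v = Q_pump / A_rod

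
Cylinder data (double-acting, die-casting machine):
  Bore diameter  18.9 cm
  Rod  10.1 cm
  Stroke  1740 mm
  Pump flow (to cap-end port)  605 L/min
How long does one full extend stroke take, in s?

t ≈ 4.84 s

Cap-side area A_cap = π/4 × (18.9 cm)² = 280.6 cm^2
Swept volume V = A × L; t = V / Q = A·L / Q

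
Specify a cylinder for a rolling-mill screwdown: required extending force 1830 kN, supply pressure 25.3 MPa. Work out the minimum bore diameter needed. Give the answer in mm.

D ≈ 303 mm

Extension force acts on the full piston face: F = P × (π/4)D².
D = √(4F / (πP)) = √(4 × 1830 kN / (π × 25.3 MPa))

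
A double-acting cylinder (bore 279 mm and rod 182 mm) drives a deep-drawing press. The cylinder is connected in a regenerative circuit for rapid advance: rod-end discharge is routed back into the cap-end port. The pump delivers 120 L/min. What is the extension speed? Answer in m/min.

v ≈ 4.61 m/min

In regeneration the rod-end outflow joins the pump flow into the cap end, so the net volume the pump must supply per unit advance equals the rod cross-section area.
Rod cross-section A_rod = π/4 × (182 mm)² = 26020 mm^2
v = Q_pump / A_rod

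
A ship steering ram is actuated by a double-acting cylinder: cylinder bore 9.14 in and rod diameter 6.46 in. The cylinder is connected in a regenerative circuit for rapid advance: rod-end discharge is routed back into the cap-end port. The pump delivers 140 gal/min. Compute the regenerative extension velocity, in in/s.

v ≈ 16.4 in/s

In regeneration the rod-end outflow joins the pump flow into the cap end, so the net volume the pump must supply per unit advance equals the rod cross-section area.
Rod cross-section A_rod = π/4 × (6.46 in)² = 32.78 in^2
v = Q_pump / A_rod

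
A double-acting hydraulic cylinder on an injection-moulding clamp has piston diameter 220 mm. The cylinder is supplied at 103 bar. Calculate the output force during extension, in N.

F ≈ 3.92e5 N

Cap-side area A_cap = π/4 × (220 mm)² = 38010 mm^2
F = P × A_cap = 103 bar × A_cap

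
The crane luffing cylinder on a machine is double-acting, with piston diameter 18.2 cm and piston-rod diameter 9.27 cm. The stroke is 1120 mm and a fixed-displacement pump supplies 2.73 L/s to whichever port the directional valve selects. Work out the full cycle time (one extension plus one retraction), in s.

t ≈ 18.6 s

Cap-side area A_cap = π/4 × (18.2 cm)² = 260.2 cm^2
Rod-side annular area A_ann = π/4 × (18.2² − 9.27²) = 192.7 cm^2
t_ext = A_cap·L/Q = 10.67 s
t_ret = A_ann·L/Q = 7.904 s
t_cycle = t_ext + t_ret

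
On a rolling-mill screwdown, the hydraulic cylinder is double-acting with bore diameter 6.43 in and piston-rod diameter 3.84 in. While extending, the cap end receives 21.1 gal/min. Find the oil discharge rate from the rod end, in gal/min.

Cap-side area A_cap = π/4 × (6.43 in)² = 32.47 in^2
Rod-side annular area A_ann = π/4 × (6.43² − 3.84²) = 20.89 in^2
Piston speed v = Q_in/A_cap; rod-end outflow Q_out = v × A_ann = Q_in × A_ann/A_cap.

Q_out ≈ 13.6 gal/min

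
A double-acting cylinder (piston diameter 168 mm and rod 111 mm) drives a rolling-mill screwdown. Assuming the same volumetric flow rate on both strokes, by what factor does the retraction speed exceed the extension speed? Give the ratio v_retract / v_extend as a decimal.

v_ret/v_ext ≈ 1.77

Cap-side area A_cap = π/4 × (168 mm)² = 22170 mm^2
Rod-side annular area A_ann = π/4 × (168² − 111²) = 12490 mm^2
For equal Q, v ∝ 1/A, so v_ret/v_ext = A_cap/A_ann.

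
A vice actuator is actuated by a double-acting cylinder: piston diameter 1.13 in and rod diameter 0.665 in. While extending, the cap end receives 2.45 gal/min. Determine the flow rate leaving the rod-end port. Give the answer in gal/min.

Cap-side area A_cap = π/4 × (1.13 in)² = 1.003 in^2
Rod-side annular area A_ann = π/4 × (1.13² − 0.665²) = 0.6556 in^2
Piston speed v = Q_in/A_cap; rod-end outflow Q_out = v × A_ann = Q_in × A_ann/A_cap.

Q_out ≈ 1.60 gal/min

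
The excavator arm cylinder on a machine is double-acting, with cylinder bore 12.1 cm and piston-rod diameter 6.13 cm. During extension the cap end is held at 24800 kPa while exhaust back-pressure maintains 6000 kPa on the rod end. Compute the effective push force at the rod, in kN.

F ≈ 234 kN

Cap-side area A_cap = π/4 × (12.1 cm)² = 115.0 cm^2
Rod-side annular area A_ann = π/4 × (12.1² − 6.13²) = 85.48 cm^2
Net thrust = P_cap·A_cap − P_rod·A_ann = 285.2 kN − 51.29 kN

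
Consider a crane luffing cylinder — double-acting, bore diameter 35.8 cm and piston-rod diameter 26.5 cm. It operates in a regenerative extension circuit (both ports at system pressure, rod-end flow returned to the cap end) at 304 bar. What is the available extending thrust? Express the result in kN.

With equal pressure on both faces, forces on the annular region cancel; the net push is pressure × rod cross-section.
Rod cross-section A_rod = π/4 × (26.5 cm)² = 551.5 cm^2
F = P × A_rod

F ≈ 1680 kN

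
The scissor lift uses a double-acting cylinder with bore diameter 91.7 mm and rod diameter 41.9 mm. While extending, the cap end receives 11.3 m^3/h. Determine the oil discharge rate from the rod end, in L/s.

Q_out ≈ 2.48 L/s

Cap-side area A_cap = π/4 × (91.7 mm)² = 6604 mm^2
Rod-side annular area A_ann = π/4 × (91.7² − 41.9²) = 5225 mm^2
Piston speed v = Q_in/A_cap; rod-end outflow Q_out = v × A_ann = Q_in × A_ann/A_cap.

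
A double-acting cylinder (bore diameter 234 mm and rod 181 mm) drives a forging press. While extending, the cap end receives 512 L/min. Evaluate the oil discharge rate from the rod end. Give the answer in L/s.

Cap-side area A_cap = π/4 × (234 mm)² = 43010 mm^2
Rod-side annular area A_ann = π/4 × (234² − 181²) = 17270 mm^2
Piston speed v = Q_in/A_cap; rod-end outflow Q_out = v × A_ann = Q_in × A_ann/A_cap.

Q_out ≈ 3.43 L/s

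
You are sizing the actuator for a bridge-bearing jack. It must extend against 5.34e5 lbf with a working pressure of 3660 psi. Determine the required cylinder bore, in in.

D ≈ 13.6 in

Extension force acts on the full piston face: F = P × (π/4)D².
D = √(4F / (πP)) = √(4 × 5.34e5 lbf / (π × 3660 psi))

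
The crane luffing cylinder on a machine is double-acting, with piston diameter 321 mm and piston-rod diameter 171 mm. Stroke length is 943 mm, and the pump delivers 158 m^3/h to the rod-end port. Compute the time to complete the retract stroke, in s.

t ≈ 1.25 s

Rod-side annular area A_ann = π/4 × (321² − 171²) = 57960 mm^2
Swept volume V = A × L; t = V / Q = A·L / Q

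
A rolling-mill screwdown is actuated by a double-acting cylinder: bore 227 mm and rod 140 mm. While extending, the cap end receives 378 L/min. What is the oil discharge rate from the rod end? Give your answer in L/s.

Cap-side area A_cap = π/4 × (227 mm)² = 40470 mm^2
Rod-side annular area A_ann = π/4 × (227² − 140²) = 25080 mm^2
Piston speed v = Q_in/A_cap; rod-end outflow Q_out = v × A_ann = Q_in × A_ann/A_cap.

Q_out ≈ 3.90 L/s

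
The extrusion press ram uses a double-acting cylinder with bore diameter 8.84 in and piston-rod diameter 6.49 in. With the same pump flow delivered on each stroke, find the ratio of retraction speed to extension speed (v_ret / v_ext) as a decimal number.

Cap-side area A_cap = π/4 × (8.84 in)² = 61.38 in^2
Rod-side annular area A_ann = π/4 × (8.84² − 6.49²) = 28.29 in^2
For equal Q, v ∝ 1/A, so v_ret/v_ext = A_cap/A_ann.

v_ret/v_ext ≈ 2.17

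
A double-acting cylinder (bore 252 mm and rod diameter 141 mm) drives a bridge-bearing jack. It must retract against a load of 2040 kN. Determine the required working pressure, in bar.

Rod-side annular area A_ann = π/4 × (252² − 141²) = 34260 mm^2
Retraction: pressure acts on the annular area.
P = F / A = 2040 kN / A

P ≈ 595 bar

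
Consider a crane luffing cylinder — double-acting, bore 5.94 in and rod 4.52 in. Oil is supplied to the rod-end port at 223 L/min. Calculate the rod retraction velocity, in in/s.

v ≈ 19.4 in/s

Rod-side annular area A_ann = π/4 × (5.94² − 4.52²) = 11.67 in^2
Flow into the rod-end port fills the annular volume.
v = Q / A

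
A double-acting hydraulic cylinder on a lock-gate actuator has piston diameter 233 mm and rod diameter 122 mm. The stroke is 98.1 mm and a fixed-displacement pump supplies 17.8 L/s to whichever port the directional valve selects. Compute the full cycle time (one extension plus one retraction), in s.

t ≈ 0.406 s

Cap-side area A_cap = π/4 × (233 mm)² = 42640 mm^2
Rod-side annular area A_ann = π/4 × (233² − 122²) = 30950 mm^2
t_ext = A_cap·L/Q = 0.2350 s
t_ret = A_ann·L/Q = 0.1706 s
t_cycle = t_ext + t_ret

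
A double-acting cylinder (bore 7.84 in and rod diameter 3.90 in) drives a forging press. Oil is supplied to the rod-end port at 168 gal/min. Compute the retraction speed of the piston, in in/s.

v ≈ 17.8 in/s

Rod-side annular area A_ann = π/4 × (7.84² − 3.90²) = 36.33 in^2
Flow into the rod-end port fills the annular volume.
v = Q / A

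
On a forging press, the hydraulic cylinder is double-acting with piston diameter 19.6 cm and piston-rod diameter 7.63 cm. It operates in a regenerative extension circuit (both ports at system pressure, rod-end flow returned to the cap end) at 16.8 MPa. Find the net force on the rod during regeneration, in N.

With equal pressure on both faces, forces on the annular region cancel; the net push is pressure × rod cross-section.
Rod cross-section A_rod = π/4 × (7.63 cm)² = 45.72 cm^2
F = P × A_rod

F ≈ 76800 N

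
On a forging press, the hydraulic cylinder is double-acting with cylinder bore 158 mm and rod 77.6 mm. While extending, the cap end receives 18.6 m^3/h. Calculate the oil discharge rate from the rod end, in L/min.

Q_out ≈ 235 L/min

Cap-side area A_cap = π/4 × (158 mm)² = 19610 mm^2
Rod-side annular area A_ann = π/4 × (158² − 77.6²) = 14880 mm^2
Piston speed v = Q_in/A_cap; rod-end outflow Q_out = v × A_ann = Q_in × A_ann/A_cap.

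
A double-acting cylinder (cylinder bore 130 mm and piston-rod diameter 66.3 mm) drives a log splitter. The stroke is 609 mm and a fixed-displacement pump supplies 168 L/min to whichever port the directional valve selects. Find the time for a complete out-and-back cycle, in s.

t ≈ 5.02 s

Cap-side area A_cap = π/4 × (130 mm)² = 13270 mm^2
Rod-side annular area A_ann = π/4 × (130² − 66.3²) = 9821 mm^2
t_ext = A_cap·L/Q = 2.887 s
t_ret = A_ann·L/Q = 2.136 s
t_cycle = t_ext + t_ret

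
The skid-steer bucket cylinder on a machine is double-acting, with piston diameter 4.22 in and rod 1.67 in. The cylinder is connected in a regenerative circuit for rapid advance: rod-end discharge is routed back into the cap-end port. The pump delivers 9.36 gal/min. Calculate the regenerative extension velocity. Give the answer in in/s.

v ≈ 16.5 in/s

In regeneration the rod-end outflow joins the pump flow into the cap end, so the net volume the pump must supply per unit advance equals the rod cross-section area.
Rod cross-section A_rod = π/4 × (1.67 in)² = 2.190 in^2
v = Q_pump / A_rod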